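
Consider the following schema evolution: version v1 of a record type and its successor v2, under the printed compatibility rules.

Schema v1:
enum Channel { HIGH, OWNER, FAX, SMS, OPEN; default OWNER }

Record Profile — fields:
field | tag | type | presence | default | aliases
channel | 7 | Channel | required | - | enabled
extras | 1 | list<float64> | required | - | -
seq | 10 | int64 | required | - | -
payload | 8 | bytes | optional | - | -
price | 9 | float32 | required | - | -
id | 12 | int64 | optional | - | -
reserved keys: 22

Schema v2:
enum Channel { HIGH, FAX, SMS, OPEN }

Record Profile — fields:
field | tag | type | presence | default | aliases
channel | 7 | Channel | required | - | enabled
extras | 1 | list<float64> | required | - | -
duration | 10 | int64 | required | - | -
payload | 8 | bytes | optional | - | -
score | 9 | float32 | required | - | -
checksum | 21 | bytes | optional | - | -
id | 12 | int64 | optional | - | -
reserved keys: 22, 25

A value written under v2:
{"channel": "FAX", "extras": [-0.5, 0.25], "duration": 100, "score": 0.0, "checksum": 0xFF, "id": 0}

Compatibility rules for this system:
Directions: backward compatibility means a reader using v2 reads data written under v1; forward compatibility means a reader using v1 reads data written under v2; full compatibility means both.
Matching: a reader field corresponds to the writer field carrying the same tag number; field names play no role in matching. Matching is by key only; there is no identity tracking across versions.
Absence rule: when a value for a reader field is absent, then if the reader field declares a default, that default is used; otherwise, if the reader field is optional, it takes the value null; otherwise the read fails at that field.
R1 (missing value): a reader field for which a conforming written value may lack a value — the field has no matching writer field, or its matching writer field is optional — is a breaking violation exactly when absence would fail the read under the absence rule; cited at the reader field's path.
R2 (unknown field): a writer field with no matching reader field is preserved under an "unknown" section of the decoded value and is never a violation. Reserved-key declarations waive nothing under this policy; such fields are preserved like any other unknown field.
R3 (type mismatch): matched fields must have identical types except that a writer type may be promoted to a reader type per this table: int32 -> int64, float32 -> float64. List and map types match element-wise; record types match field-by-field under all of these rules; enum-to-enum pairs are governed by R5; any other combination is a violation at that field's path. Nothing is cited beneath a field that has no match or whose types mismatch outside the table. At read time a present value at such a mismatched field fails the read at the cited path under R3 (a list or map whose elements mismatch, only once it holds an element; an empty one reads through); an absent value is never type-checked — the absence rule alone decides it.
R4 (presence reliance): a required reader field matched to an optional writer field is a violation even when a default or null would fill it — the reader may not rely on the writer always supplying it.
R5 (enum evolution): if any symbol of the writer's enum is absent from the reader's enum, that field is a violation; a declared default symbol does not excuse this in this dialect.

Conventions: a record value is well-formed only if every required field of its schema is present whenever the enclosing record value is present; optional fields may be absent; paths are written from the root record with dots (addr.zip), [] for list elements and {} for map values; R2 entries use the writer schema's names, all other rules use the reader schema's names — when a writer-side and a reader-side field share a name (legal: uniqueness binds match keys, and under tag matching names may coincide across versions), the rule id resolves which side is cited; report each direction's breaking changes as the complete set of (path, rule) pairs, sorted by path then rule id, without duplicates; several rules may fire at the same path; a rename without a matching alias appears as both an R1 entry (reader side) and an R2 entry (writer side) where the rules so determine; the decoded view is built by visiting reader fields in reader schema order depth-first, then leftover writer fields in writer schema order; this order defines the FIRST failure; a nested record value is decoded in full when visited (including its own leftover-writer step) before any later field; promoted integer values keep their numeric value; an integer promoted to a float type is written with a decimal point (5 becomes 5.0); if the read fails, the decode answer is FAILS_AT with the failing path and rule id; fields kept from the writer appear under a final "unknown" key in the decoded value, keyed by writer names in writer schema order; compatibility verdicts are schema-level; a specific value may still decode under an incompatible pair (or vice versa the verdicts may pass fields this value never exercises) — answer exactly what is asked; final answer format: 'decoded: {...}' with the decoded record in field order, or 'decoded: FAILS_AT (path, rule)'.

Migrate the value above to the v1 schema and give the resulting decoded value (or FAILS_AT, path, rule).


in Profile below, arrows point writer -> reader
decoding the Profile value with the v1 reader:
  channel := "FAX"
  extras := [-0.5, 0.25]
  seq := 100 (from writer duration)
  payload := null (absent, optional -> null)
  price := 0.0 (from writer score)
  id := 0
  writer checksum: kept under "unknown"
  => decoded: {"channel": "FAX", "extras": [-0.5, 0.25], "seq": 100, "payload": null, "price": 0.0, "id": 0, "unknown": {"checksum": 0xFF}}
remaining Profile differences; none change what is asked:
  renamed field seq to duration in record Profile -> fires no rule on Profile under this dialect and leaves the result unchanged
  enum Channel (field channel in record Profile): symbol OWNER removed (it was the default; the default is cleared) -> a verdict-level change on Profile — the shown value reads the same
  renamed field price to score in record Profile -> fires no rule on Profile under this dialect and leaves the result unchanged

decoded: {"channel": "FAX", "extras": [-0.5, 0.25], "seq": 100, "payload": null, "price": 0.0, "id": 0, "unknown": {"checksum": 0xFF}}


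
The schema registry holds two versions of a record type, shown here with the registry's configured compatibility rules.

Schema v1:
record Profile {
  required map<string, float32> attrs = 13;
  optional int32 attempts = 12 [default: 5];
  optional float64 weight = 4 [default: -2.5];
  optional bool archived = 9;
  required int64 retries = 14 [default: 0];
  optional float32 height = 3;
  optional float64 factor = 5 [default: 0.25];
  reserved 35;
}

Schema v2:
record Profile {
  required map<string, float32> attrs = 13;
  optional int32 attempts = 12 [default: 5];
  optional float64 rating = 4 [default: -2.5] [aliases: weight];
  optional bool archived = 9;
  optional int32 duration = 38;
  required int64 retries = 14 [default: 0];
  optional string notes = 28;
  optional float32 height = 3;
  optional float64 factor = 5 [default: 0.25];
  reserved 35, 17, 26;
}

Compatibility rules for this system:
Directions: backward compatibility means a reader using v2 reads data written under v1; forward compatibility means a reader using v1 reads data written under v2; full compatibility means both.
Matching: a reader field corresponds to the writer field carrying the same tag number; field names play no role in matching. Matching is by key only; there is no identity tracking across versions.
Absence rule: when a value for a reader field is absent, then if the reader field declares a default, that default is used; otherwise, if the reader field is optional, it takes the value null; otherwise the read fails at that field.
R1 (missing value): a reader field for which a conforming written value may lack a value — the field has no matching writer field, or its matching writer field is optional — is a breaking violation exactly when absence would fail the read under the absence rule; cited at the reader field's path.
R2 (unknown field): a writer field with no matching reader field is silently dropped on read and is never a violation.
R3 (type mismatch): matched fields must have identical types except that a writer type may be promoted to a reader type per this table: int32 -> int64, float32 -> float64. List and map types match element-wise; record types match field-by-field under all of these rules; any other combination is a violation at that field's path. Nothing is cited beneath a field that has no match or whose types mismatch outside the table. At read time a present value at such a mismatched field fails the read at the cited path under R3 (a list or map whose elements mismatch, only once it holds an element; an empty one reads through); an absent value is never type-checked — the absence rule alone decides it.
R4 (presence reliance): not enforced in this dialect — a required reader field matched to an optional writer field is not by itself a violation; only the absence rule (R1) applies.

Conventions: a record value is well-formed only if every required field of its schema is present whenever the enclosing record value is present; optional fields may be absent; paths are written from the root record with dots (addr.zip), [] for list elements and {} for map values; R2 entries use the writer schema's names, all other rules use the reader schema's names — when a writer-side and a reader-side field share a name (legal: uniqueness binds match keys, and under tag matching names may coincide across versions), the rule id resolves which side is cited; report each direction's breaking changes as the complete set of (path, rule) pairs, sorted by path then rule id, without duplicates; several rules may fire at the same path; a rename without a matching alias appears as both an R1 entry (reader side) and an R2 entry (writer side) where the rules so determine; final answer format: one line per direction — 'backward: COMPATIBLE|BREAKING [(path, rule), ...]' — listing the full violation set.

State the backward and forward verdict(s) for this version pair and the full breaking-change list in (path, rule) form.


each type pair in Profile: writer, then reader
checking backward for Profile: reader v2 against writer v1:
  attrs <- attrs (map<string, float32> -> map<string, float32>, writer required)
  attempts <- attempts (int32 -> int32, writer optional)
  rating <- weight (float64 -> float64, writer optional)
  archived <- archived (bool -> bool, writer optional)
  no writer field matches reader duration
  retries <- retries (int64 -> int64, writer required)
  no writer field matches reader notes
  height <- height (float32 -> float32, writer optional)
  factor <- factor (float64 -> float64, writer optional)
  => backward: COMPATIBLE
checking forward for Profile: reader v1 against writer v2:
  attrs <- attrs (map<string, float32> -> map<string, float32>, writer required)
  attempts <- attempts (int32 -> int32, writer optional)
  weight <- rating (float64 -> float64, writer optional)
  archived <- archived (bool -> bool, writer optional)
  retries <- retries (int64 -> int64, writer required)
  height <- height (float32 -> float32, writer optional)
  factor <- factor (float64 -> float64, writer optional)
  writer duration: unknown to reader
  writer notes: unknown to reader
  => forward: COMPATIBLE

backward: COMPATIBLE []; forward: COMPATIBLE []


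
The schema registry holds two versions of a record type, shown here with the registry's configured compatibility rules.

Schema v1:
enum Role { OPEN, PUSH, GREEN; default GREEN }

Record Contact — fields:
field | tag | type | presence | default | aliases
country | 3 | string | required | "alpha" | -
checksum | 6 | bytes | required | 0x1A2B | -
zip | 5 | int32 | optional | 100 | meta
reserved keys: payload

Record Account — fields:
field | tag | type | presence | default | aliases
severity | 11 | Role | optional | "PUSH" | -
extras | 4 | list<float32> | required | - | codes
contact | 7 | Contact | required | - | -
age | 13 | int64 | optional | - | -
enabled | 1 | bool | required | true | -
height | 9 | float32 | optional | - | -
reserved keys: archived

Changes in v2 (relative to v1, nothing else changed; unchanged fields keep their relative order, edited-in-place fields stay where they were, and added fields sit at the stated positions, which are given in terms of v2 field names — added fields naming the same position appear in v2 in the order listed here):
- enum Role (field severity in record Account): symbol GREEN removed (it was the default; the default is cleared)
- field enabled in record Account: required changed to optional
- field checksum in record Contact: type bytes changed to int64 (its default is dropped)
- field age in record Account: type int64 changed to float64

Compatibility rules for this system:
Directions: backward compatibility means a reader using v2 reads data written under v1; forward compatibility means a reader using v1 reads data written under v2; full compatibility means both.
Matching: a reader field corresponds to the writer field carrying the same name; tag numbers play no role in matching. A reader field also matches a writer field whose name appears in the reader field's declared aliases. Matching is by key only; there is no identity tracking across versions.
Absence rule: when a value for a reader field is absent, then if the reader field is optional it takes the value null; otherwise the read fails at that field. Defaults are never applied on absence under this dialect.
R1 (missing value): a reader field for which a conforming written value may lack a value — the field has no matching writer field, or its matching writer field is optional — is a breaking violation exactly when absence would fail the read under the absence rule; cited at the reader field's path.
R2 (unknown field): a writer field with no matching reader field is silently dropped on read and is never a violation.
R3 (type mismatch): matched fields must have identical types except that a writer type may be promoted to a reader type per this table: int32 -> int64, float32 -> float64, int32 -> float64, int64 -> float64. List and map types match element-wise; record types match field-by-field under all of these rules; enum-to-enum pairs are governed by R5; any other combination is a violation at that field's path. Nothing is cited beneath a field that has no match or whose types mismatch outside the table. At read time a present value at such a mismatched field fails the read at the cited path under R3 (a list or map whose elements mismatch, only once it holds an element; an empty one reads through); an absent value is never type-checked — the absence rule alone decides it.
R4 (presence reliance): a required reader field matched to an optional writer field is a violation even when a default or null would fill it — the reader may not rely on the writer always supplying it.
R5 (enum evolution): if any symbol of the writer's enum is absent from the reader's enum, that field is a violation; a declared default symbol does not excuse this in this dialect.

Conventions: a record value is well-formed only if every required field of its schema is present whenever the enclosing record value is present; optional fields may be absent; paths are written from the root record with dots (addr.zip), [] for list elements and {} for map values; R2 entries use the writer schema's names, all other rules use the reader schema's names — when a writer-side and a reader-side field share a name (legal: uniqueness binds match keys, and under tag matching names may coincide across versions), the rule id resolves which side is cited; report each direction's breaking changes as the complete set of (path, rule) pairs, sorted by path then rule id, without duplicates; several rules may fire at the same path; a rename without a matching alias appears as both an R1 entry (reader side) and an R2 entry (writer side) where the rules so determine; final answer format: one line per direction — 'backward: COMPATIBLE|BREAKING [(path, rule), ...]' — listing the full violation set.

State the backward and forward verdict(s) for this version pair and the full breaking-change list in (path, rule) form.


each type pair in Account: writer, then reader
checking backward for Account: reader v2 against writer v1:
  Role -> Role, writer optional: severity aligns to severity
  list<float32> -> list<float32>, writer required: extras aligns to extras
  Contact -> Contact, writer required: contact aligns to contact
  int64 -> float64, writer optional: age aligns to age
  bool -> bool, writer required: enabled aligns to enabled
  float32 -> float32, writer optional: height aligns to height
  string -> string, writer required: contact.country aligns to contact.country
  bytes -> int64, writer required: contact.checksum aligns to contact.checksum
  int32 -> int32, writer optional: contact.zip aligns to contact.zip
  rule R3 violated at contact.checksum
  rule R5 violated at severity
  => 2 violation(s): backward is BREAKING for Account
checking forward for Account: reader v1 against writer v2:
  Role -> Role, writer optional: severity aligns to severity
  list<float32> -> list<float32>, writer required: extras aligns to extras
  Contact -> Contact, writer required: contact aligns to contact
  float64 -> int64, writer optional: age aligns to age
  bool -> bool, writer optional: enabled aligns to enabled
  float32 -> float32, writer optional: height aligns to height
  string -> string, writer required: contact.country aligns to contact.country
  int64 -> bytes, writer required: contact.checksum aligns to contact.checksum
  int32 -> int32, writer optional: contact.zip aligns to contact.zip
  rule R3 violated at age
  rule R3 violated at contact.checksum
  rule R1 violated at enabled
  rule R4 violated at enabled
  => 4 violation(s): forward is BREAKING for Account

backward: BREAKING [(contact.checksum, R3), (severity, R5)]; forward: BREAKING [(age, R3), (contact.checksum, R3), (enabled, R1), (enabled, R4)]


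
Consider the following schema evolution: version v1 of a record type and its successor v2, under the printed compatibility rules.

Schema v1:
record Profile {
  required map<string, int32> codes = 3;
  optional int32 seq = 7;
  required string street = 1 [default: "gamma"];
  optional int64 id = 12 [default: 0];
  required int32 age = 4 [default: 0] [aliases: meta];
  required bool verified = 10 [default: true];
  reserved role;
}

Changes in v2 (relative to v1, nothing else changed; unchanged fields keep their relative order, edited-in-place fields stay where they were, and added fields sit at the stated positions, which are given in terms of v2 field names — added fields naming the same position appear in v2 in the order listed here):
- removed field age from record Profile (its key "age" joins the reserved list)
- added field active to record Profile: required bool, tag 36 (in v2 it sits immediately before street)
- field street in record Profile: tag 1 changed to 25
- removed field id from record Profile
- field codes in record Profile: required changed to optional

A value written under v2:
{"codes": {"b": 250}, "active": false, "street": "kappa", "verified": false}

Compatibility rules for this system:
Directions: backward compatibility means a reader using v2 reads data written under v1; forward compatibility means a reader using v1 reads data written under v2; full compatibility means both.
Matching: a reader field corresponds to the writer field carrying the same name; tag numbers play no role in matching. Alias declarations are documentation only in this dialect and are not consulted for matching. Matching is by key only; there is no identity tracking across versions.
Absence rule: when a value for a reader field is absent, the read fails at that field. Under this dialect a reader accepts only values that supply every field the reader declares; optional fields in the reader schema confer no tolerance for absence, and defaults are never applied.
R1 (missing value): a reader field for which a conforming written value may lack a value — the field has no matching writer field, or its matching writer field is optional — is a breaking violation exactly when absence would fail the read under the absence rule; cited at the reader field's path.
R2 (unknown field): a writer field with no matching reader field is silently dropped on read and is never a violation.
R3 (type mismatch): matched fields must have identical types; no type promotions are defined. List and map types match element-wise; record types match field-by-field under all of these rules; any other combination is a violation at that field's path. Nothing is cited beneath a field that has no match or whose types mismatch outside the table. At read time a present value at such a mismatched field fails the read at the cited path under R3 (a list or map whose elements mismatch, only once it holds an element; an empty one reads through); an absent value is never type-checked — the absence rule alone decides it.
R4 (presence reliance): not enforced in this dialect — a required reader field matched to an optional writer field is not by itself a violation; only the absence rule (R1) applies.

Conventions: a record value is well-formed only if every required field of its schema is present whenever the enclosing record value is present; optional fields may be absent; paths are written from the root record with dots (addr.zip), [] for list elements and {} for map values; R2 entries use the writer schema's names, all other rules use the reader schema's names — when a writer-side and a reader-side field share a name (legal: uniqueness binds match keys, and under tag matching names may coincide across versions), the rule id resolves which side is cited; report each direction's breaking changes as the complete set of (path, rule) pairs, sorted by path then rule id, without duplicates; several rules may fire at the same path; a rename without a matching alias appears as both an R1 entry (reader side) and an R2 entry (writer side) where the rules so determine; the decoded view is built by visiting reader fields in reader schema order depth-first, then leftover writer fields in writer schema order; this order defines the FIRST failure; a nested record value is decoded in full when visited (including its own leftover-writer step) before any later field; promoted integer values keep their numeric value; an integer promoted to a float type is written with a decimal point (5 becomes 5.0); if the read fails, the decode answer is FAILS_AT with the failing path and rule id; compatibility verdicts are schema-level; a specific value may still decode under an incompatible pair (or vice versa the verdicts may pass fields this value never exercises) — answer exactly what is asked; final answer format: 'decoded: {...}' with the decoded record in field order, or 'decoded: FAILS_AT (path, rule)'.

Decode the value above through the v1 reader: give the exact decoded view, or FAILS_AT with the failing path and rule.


in Profile below, arrows point writer -> reader
decoding the Profile value with the v1 reader:
  codes := {"b": 250}
  read fails at seq under R1 (no fill)
  => FAILS_AT (seq, R1)
diffs on Profile not affecting the asked answer:
  removed field age from record Profile (its key "age" joins the reserved list) -> changes Profile's schema-level verdicts only — the decode of this value is the same
  added field active to record Profile: required bool, tag 36 (in v2 it sits immediately before street) -> changes Profile's schema-level verdicts only — the decode of this value is the same
  field street in record Profile: tag 1 changed to 25 -> inert under this dialect — no rule fires on Profile and the result does not move
  removed field id from record Profile -> changes Profile's schema-level verdicts only — the decode of this value is the same
  field codes in record Profile: required changed to optional -> changes Profile's schema-level verdicts only — the decode of this value is the same

decoded: FAILS_AT (seq, R1)


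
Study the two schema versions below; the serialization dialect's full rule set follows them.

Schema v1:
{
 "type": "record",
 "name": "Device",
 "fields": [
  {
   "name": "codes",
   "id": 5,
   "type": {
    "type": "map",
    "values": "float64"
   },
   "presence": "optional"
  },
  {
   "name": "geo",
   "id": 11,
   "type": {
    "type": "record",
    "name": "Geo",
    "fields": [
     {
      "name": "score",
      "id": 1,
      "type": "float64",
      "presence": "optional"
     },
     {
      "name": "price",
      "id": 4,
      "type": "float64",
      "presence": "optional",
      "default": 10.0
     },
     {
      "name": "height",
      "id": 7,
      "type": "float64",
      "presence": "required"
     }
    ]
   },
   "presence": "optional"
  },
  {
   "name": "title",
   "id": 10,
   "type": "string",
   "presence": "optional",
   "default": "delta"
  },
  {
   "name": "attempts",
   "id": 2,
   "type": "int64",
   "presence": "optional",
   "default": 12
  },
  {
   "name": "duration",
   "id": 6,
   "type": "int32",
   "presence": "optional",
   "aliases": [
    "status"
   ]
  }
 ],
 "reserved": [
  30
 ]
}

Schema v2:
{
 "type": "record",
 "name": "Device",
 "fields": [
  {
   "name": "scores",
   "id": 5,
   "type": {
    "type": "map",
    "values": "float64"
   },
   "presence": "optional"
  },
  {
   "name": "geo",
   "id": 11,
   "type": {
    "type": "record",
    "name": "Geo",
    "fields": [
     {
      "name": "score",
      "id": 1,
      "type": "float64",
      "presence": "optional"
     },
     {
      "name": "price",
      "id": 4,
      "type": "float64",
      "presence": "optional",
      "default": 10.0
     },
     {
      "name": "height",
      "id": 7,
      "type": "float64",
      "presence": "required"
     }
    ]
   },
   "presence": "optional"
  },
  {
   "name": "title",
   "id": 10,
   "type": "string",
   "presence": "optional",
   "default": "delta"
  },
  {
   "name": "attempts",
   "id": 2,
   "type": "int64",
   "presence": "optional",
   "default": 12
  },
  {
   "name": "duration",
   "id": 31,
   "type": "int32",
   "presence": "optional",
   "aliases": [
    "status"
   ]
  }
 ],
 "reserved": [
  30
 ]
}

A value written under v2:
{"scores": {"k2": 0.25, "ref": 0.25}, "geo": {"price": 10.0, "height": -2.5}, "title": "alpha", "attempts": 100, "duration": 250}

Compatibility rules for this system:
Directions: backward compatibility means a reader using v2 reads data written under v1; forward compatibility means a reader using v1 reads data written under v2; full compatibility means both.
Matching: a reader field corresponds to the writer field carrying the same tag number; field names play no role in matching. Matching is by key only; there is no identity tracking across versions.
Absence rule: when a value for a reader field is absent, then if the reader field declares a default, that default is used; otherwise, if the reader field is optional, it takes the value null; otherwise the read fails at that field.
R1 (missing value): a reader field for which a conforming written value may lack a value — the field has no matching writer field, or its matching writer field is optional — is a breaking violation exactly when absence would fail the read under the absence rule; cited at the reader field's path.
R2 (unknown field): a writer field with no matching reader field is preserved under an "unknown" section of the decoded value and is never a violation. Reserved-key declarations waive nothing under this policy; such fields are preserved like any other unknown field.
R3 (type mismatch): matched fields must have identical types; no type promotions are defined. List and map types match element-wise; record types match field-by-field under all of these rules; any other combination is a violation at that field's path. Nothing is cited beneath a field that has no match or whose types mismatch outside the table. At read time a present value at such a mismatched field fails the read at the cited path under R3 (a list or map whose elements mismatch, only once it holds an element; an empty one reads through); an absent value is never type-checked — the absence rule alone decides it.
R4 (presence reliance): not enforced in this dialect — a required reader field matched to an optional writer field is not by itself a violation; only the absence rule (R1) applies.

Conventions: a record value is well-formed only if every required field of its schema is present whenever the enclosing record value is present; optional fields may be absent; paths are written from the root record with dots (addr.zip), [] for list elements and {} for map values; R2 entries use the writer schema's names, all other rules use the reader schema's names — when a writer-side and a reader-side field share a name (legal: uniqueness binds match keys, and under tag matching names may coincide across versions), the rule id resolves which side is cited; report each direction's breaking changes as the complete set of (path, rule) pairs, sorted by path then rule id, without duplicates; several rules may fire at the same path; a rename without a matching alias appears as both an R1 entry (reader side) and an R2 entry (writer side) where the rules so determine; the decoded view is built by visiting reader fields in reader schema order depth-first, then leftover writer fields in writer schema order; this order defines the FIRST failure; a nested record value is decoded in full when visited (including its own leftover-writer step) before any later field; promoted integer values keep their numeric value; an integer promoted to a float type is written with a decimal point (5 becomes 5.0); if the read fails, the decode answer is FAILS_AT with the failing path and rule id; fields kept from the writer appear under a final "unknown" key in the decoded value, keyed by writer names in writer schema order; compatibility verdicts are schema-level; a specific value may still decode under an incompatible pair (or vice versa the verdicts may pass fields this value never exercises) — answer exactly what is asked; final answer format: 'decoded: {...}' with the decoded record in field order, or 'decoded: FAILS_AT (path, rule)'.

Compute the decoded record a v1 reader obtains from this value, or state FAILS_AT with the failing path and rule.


each type pair in Device: writer, then reader
decode (reader v1):
  codes := {"k2": 0.25, "ref": 0.25} (from writer scores)
  geo.score := null (not supplied -> null)
  geo.price := 10.0
  geo.height := -2.5
  title := "alpha"
  attempts := 100
  duration := null (not supplied -> null)
  writer duration: kept under "unknown"
  => decoded: {"codes": {"k2": 0.25, "ref": 0.25}, "geo": {"score": null, "price": 10.0, "height": -2.5}, "title": "alpha", "attempts": 100, "duration": null, "unknown": {"duration": 250}}
checking off the Device differences that do not matter here:
  renamed field codes to scores in record Device -> triggers nothing under the printed rules; the Device answer is the same either way

decoded: {"codes": {"k2": 0.25, "ref": 0.25}, "geo": {"score": null, "price": 10.0, "height": -2.5}, "title": "alpha", "attempts": 100, "duration": null, "unknown": {"duration": 250}}


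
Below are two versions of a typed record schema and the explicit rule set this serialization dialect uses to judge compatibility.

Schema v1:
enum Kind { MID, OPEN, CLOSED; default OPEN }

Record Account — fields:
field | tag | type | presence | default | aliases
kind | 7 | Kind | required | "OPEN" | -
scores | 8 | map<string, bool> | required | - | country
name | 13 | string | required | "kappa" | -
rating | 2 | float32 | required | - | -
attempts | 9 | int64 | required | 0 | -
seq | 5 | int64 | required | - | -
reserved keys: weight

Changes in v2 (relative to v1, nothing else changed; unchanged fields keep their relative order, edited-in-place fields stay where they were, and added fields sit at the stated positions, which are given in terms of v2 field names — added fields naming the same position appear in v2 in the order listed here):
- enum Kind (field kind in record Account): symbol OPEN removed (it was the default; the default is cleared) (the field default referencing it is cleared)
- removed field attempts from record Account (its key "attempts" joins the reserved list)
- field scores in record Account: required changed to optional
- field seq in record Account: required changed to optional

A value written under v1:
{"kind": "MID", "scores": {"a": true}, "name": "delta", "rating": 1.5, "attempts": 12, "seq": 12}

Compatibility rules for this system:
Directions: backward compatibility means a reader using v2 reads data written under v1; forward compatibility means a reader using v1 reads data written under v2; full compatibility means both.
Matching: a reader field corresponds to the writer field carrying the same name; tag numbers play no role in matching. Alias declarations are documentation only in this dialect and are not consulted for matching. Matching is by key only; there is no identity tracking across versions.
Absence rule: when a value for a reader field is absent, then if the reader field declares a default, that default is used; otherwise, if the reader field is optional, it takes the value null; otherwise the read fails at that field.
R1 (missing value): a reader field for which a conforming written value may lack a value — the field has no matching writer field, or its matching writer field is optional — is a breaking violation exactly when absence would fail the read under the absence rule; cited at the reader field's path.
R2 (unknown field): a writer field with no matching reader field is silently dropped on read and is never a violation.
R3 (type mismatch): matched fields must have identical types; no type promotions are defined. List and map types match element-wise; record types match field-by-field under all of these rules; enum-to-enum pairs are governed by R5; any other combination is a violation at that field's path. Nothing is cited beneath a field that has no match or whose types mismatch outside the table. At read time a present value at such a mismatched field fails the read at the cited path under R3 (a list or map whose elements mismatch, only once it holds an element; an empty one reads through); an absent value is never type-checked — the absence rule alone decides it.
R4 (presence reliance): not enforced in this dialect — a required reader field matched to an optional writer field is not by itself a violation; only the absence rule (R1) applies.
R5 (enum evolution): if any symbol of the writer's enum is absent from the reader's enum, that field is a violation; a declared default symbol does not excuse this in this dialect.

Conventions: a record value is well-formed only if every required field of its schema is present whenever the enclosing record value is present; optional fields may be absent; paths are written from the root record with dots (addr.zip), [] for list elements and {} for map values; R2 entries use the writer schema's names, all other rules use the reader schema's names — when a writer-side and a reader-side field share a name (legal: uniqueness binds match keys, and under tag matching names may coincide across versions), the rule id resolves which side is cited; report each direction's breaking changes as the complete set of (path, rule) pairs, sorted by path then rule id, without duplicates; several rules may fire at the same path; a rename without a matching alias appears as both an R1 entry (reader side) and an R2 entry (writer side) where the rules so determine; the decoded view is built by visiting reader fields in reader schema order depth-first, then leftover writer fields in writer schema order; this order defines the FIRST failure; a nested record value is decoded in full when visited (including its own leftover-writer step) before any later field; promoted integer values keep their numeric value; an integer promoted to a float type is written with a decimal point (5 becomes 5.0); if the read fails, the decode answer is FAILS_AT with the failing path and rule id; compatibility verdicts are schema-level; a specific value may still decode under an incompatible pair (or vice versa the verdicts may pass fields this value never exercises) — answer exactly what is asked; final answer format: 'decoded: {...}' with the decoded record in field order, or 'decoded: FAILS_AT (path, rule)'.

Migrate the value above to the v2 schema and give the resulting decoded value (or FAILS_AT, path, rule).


arrows below run writer -> reader for Account
decoding the Account value with the v2 reader:
  kind := "MID"
  scores := {"a": true}
  name := "delta"
  rating := 1.5
  seq := 12
  writer attempts: unknown -> dropped
  => decoded: {"kind": "MID", "scores": {"a": true}, "name": "delta", "rating": 1.5, "seq": 12}
the other Account changes do not affect what is asked:
  enum Kind (field kind in record Account): symbol OPEN removed (it was the default; the default is cleared) (the field default referencing it is cleared) -> schema-level compatibility only; this Account value's decode is unchanged
  field scores in record Account: required changed to optional -> schema-level compatibility only; this Account value's decode is unchanged
  field seq in record Account: required changed to optional -> schema-level compatibility only; this Account value's decode is unchanged

decoded: {"kind": "MID", "scores": {"a": true}, "name": "delta", "rating": 1.5, "seq": 12}


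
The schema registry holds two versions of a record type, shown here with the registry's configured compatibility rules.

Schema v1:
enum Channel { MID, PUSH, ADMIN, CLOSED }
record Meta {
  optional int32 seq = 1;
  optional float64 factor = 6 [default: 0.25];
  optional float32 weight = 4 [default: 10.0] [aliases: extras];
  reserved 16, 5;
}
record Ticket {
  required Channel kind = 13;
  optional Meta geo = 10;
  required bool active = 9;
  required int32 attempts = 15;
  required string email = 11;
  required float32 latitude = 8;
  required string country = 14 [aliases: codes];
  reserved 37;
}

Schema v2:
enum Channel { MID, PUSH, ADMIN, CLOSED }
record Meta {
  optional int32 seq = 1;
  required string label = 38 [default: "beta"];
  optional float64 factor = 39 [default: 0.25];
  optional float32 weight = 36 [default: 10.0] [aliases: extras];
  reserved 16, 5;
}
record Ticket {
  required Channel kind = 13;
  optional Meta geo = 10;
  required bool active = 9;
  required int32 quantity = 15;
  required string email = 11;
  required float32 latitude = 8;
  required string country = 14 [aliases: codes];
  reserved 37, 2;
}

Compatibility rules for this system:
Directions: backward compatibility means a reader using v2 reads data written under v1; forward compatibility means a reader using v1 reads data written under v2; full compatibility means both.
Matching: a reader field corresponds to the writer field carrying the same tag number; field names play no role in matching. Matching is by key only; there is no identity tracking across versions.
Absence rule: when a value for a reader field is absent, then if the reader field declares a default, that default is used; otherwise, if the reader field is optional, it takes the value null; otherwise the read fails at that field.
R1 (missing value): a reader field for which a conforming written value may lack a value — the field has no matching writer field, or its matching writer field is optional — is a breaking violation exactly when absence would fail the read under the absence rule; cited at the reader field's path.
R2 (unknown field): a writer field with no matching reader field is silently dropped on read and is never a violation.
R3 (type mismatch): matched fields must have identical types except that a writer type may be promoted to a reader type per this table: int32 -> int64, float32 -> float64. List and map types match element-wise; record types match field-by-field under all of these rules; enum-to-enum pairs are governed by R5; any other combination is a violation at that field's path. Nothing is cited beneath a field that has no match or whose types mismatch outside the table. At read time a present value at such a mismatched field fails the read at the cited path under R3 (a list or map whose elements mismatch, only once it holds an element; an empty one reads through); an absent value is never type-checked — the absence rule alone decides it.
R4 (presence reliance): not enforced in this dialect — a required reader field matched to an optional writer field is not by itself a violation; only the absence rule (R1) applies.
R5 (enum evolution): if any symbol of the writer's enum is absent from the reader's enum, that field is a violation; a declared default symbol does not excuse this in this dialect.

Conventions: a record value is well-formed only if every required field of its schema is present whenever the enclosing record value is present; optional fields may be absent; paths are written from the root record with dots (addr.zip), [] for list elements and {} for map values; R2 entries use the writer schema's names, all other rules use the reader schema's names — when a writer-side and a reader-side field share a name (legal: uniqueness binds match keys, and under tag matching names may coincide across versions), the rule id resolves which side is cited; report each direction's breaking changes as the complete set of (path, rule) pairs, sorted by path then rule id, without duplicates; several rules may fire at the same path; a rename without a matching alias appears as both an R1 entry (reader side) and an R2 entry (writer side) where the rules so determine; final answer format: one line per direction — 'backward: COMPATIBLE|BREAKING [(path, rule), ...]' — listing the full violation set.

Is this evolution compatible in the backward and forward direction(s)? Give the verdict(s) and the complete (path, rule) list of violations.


backward: COMPATIBLE []; forward: COMPATIBLE []

in Ticket below, arrows point writer -> reader
backward analysis of Ticket with v2 as reader and v1 as writer:
  kind <- kind (Channel -> Channel, writer required)
  geo <- geo (Meta -> Meta, writer optional)
  active <- active (bool -> bool, writer required)
  quantity <- attempts (int32 -> int32, writer required)
  email <- email (string -> string, writer required)
  latitude <- latitude (float32 -> float32, writer required)
  country <- country (string -> string, writer required)
  geo.seq <- geo.seq (int32 -> int32, writer optional)
  geo.label: no writer match
  geo.factor: no writer match
  geo.weight: no writer match
  leftover writer field: geo.factor
  leftover writer field: geo.weight
  => no violations; backward on Ticket: COMPATIBLE
forward analysis of Ticket with v1 as reader and v2 as writer:
  kind <- kind (Channel -> Channel, writer required)
  geo <- geo (Meta -> Meta, writer optional)
  active <- active (bool -> bool, writer required)
  attempts <- quantity (int32 -> int32, writer required)
  email <- email (string -> string, writer required)
  latitude <- latitude (float32 -> float32, writer required)
  country <- country (string -> string, writer required)
  geo.seq <- geo.seq (int32 -> int32, writer optional)
  geo.factor: no writer match
  geo.weight: no writer match
  leftover writer field: geo.label
  leftover writer field: geo.factor
  leftover writer field: geo.weight
  => no violations; forward on Ticket: COMPATIBLE
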